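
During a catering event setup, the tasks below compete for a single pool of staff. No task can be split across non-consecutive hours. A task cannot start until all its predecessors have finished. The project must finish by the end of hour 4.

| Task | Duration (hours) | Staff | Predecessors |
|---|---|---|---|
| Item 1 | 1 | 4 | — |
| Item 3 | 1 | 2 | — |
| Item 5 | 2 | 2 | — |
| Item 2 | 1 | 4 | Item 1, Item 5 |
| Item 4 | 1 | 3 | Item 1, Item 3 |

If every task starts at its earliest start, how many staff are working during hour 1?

At early start, hour 1 has: Item 1, Item 3, Item 5.
Demand: 4 + 2 + 2 = 8.

8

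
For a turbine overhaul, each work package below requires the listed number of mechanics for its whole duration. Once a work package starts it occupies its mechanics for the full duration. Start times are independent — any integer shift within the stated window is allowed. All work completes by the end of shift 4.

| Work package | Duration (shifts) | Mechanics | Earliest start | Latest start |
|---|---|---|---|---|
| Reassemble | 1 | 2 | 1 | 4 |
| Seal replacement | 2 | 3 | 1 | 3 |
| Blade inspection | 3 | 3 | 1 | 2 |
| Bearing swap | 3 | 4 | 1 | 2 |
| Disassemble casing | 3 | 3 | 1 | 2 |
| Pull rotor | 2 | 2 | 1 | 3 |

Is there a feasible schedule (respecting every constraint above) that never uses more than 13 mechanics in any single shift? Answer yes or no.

yes

Schedule Reassemble@1, Seal replacement@1, Blade inspection@1, Bearing swap@1, Disassemble casing@2, Pull rotor@3: s1:12  s2:13  s3:12  s4:5 — peak 13 ≤ 13.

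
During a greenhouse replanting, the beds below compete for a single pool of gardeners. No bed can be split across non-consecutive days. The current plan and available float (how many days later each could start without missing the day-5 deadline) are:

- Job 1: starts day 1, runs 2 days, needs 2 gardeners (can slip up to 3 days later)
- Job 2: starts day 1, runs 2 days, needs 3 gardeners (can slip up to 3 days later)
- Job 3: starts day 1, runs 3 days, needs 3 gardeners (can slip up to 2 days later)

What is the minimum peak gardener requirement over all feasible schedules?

5

Early-start (Job 1@1, Job 2@1, Job 3@1) gives peak 8: d1:8  d2:8  d3:3  d4:0  d5:0.
Shift Job 3→3.
Schedule Job 1@1, Job 2@1, Job 3@3: d1:5  d2:5  d3:3  d4:3  d5:3 — peak 5.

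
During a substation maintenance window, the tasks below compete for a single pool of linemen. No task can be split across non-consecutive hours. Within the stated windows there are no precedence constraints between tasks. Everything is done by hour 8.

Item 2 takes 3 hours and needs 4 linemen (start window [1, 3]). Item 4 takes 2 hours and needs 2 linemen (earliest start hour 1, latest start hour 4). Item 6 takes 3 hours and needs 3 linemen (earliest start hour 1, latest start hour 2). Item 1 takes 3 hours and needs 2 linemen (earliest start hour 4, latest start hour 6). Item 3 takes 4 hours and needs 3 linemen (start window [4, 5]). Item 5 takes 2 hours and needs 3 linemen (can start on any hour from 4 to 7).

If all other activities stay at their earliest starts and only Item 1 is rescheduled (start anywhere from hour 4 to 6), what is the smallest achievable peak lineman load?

Item 1@4: h1:9  h2:9  h3:7  h4:8  h5:8  h6:5  h7:3  h8:0 → peak 9
Item 1@5: h1:9  h2:9  h3:7  h4:6  h5:8  h6:5  h7:5  h8:0 → peak 9
Item 1@6: h1:9  h2:9  h3:7  h4:6  h5:6  h6:5  h7:5  h8:2 → peak 9
Best is Item 1@4, peak 9.

9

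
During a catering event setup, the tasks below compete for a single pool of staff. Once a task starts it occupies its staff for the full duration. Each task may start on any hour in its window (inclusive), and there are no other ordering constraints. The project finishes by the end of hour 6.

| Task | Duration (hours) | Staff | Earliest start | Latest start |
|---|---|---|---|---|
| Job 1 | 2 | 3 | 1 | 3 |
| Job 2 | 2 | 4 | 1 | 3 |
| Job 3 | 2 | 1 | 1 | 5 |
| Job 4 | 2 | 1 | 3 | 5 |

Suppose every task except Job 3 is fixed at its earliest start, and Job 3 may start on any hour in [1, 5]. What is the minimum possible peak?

7

Job 3@1: h1:8  h2:8  h3:1  h4:1  h5:0  h6:0 → peak 8
Job 3@2: h1:7  h2:8  h3:2  h4:1  h5:0  h6:0 → peak 8
Job 3@3: h1:7  h2:7  h3:2  h4:2  h5:0  h6:0 → peak 7
Job 3@4: h1:7  h2:7  h3:1  h4:2  h5:1  h6:0 → peak 7
Job 3@5: h1:7  h2:7  h3:1  h4:1  h5:1  h6:1 → peak 7
Best is Job 3@3, peak 7.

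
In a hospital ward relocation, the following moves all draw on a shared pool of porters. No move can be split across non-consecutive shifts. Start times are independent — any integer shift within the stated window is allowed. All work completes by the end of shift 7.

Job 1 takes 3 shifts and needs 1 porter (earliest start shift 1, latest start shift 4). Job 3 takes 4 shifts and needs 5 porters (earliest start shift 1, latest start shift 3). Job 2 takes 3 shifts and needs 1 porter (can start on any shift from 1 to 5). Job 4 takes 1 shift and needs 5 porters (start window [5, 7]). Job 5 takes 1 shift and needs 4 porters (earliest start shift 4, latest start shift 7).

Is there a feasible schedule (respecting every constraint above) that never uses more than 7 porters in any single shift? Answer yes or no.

Schedule Job 1@1, Job 3@1, Job 2@4, Job 4@5, Job 5@6: s1:6  s2:6  s3:6  s4:6  s5:6  s6:5  s7:0 — peak 6 ≤ 7.

yes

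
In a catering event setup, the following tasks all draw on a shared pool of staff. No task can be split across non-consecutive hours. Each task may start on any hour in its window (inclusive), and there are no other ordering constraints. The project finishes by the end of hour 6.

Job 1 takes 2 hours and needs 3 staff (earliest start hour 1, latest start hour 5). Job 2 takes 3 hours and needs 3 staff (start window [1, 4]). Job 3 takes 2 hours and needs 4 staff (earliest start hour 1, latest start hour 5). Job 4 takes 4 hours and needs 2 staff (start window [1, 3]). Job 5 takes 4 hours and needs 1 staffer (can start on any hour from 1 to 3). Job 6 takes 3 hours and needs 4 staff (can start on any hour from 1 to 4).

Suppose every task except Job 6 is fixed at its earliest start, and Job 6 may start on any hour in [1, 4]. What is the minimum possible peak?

13

Job 6@1: h1:17  h2:17  h3:10  h4:3  h5:0  h6:0 → peak 17
Job 6@2: h1:13  h2:17  h3:10  h4:7  h5:0  h6:0 → peak 17
Job 6@3: h1:13  h2:13  h3:10  h4:7  h5:4  h6:0 → peak 13
Job 6@4: h1:13  h2:13  h3:6  h4:7  h5:4  h6:4 → peak 13
Best is Job 6@3, peak 13.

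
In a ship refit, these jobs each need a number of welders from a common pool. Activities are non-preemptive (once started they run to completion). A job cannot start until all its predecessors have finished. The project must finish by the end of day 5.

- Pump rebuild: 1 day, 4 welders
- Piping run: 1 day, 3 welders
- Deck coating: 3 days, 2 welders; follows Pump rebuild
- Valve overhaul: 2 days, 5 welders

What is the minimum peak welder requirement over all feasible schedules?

Early-start (Pump rebuild@1, Piping run@1, Deck coating@2, Valve overhaul@1) gives peak 12: d1:12  d2:7  d3:2  d4:2  d5:0.
Shift Valve overhaul→2.
Schedule Pump rebuild@1, Piping run@1, Deck coating@2, Valve overhaul@2: d1:7  d2:7  d3:7  d4:2  d5:0 — peak 7.

7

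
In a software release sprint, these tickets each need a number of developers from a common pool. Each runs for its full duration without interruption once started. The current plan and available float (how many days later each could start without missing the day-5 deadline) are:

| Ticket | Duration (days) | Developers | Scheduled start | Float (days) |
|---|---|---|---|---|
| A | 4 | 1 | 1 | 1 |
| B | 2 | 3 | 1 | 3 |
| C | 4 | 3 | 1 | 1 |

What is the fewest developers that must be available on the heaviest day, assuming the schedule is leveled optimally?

7

Schedule A@1, B@1, C@1: d1:7  d2:7  d3:4  d4:4  d5:0 — peak 7.
No arrangement of the 16 feasible schedules does better.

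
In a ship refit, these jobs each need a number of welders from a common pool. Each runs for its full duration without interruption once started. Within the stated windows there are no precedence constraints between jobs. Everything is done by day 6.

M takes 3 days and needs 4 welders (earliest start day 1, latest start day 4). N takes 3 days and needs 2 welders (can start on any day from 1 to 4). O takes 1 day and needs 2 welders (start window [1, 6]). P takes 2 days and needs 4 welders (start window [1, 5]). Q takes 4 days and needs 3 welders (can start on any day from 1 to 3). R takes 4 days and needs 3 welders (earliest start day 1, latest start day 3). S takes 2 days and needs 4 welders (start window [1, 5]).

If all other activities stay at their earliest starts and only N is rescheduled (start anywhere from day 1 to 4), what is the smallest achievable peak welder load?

N@1: d1:22  d2:20  d3:12  d4:6  d5:0  d6:0 → peak 22
N@2: d1:20  d2:20  d3:12  d4:8  d5:0  d6:0 → peak 20
N@3: d1:20  d2:18  d3:12  d4:8  d5:2  d6:0 → peak 20
N@4: d1:20  d2:18  d3:10  d4:8  d5:2  d6:2 → peak 20
Best is N@2, peak 20.

20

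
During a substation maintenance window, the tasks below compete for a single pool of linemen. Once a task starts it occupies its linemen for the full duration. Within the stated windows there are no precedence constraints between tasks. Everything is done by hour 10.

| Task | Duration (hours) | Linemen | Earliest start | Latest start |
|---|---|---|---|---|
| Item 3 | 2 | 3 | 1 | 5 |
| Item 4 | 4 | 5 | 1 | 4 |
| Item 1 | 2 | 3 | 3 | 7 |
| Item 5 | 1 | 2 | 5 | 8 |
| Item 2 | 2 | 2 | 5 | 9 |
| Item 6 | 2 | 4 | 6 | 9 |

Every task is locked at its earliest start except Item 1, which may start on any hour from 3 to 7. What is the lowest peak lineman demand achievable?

Item 1@3: h1:8  h2:8  h3:8  h4:8  h5:4  h6:6  h7:4  h8:0  h9:0  h10:0 → peak 8
Item 1@4: h1:8  h2:8  h3:5  h4:8  h5:7  h6:6  h7:4  h8:0  h9:0  h10:0 → peak 8
Item 1@5: h1:8  h2:8  h3:5  h4:5  h5:7  h6:9  h7:4  h8:0  h9:0  h10:0 → peak 9
Item 1@6: h1:8  h2:8  h3:5  h4:5  h5:4  h6:9  h7:7  h8:0  h9:0  h10:0 → peak 9
Item 1@7: h1:8  h2:8  h3:5  h4:5  h5:4  h6:6  h7:7  h8:3  h9:0  h10:0 → peak 8
Best is Item 1@3, peak 8.

8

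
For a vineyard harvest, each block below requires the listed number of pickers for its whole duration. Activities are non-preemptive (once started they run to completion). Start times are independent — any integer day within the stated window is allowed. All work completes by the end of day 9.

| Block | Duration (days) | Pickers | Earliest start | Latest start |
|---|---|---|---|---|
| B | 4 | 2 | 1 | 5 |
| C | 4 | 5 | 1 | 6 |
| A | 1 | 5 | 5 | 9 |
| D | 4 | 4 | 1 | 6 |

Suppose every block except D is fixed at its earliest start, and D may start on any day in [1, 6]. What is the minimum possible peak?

7

D@1: d1:11  d2:11  d3:11  d4:11  d5:5  d6:0  d7:0  d8:0  d9:0 → peak 11
D@2: d1:7  d2:11  d3:11  d4:11  d5:9  d6:0  d7:0  d8:0  d9:0 → peak 11
D@3: d1:7  d2:7  d3:11  d4:11  d5:9  d6:4  d7:0  d8:0  d9:0 → peak 11
D@4: d1:7  d2:7  d3:7  d4:11  d5:9  d6:4  d7:4  d8:0  d9:0 → peak 11
D@5: d1:7  d2:7  d3:7  d4:7  d5:9  d6:4  d7:4  d8:4  d9:0 → peak 9
D@6: d1:7  d2:7  d3:7  d4:7  d5:5  d6:4  d7:4  d8:4  d9:4 → peak 7
Best is D@6, peak 7.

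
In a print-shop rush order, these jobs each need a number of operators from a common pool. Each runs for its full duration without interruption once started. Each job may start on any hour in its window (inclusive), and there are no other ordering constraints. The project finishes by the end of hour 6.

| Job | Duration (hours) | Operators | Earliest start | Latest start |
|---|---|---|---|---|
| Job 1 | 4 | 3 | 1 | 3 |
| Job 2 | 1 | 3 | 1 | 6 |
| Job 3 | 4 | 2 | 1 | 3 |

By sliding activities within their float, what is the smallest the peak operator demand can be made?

Early-start (Job 1@1, Job 2@1, Job 3@1) gives peak 8: h1:8  h2:5  h3:5  h4:5  h5:0  h6:0.
Shift Job 2→5.
Schedule Job 1@1, Job 2@5, Job 3@1: h1:5  h2:5  h3:5  h4:5  h5:3  h6:0 — peak 5.

5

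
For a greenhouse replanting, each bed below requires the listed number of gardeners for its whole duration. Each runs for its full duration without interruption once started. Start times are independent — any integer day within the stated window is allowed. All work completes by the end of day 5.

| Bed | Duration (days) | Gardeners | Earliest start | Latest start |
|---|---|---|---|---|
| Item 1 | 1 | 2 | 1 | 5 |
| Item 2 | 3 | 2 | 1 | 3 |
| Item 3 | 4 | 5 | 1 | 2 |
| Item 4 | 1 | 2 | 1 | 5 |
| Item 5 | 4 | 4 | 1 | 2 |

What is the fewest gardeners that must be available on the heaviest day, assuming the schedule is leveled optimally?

Early-start (Item 1@1, Item 2@1, Item 3@1, Item 4@1, Item 5@1) gives peak 15: d1:15  d2:11  d3:11  d4:9  d5:0.
Shift Item 5→2.
Schedule Item 1@1, Item 2@1, Item 3@1, Item 4@1, Item 5@2: d1:11  d2:11  d3:11  d4:9  d5:4 — peak 11.

11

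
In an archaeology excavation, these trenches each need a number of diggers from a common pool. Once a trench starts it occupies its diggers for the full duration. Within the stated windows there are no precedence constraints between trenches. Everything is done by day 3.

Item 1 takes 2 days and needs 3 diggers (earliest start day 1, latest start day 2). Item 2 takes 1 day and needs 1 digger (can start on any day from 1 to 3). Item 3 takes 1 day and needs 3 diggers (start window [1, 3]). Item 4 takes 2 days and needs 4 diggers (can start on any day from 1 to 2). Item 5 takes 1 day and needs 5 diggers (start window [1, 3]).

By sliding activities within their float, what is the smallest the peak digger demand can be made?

Early-start (Item 1@1, Item 2@1, Item 3@1, Item 4@1, Item 5@1) gives peak 16: d1:16  d2:7  d3:0.
Shift Item 3→3, Item 5→3.
Schedule Item 1@1, Item 2@1, Item 3@3, Item 4@1, Item 5@3: d1:8  d2:7  d3:8 — peak 8.
Total digger-days = 23 over 3 days ⇒ peak ≥ ⌈23/3⌉ = 8, so 8 is optimal.

8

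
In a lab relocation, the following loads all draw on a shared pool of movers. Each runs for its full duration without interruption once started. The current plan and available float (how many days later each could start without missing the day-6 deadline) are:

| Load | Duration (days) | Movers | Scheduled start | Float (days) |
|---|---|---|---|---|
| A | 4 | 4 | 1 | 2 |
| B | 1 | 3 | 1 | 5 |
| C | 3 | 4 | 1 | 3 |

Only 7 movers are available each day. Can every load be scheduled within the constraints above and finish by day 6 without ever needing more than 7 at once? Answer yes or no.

no

The minimum achievable peak is 8; 7 < 8, so no feasible schedule stays within the cap.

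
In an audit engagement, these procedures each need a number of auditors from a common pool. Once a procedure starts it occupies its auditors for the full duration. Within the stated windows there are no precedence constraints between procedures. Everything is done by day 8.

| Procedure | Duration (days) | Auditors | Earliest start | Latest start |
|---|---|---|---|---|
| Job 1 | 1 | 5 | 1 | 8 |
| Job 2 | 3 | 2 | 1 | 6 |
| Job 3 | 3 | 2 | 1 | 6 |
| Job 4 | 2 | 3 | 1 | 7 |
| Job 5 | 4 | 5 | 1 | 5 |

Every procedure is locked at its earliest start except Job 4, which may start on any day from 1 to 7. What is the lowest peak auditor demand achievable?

Job 4@1: d1:17  d2:12  d3:9  d4:5  d5:0  d6:0  d7:0  d8:0 → peak 17
Job 4@2: d1:14  d2:12  d3:12  d4:5  d5:0  d6:0  d7:0  d8:0 → peak 14
Job 4@3: d1:14  d2:9  d3:12  d4:8  d5:0  d6:0  d7:0  d8:0 → peak 14
Job 4@4: d1:14  d2:9  d3:9  d4:8  d5:3  d6:0  d7:0  d8:0 → peak 14
Job 4@5: d1:14  d2:9  d3:9  d4:5  d5:3  d6:3  d7:0  d8:0 → peak 14
Job 4@6: d1:14  d2:9  d3:9  d4:5  d5:0  d6:3  d7:3  d8:0 → peak 14
Job 4@7: d1:14  d2:9  d3:9  d4:5  d5:0  d6:0  d7:3  d8:3 → peak 14
Best is Job 4@2, peak 14.

14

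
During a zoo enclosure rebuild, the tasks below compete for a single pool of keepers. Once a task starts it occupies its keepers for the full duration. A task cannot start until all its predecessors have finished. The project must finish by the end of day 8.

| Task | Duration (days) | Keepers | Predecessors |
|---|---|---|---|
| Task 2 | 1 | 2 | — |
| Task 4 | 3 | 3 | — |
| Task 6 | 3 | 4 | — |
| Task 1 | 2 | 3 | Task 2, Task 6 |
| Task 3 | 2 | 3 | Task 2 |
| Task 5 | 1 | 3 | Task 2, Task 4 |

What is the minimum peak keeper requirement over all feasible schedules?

Early-start (Task 2@1, Task 4@1, Task 6@1, Task 1@4, Task 3@2, Task 5@4) gives peak 10: d1:9  d2:10  d3:10  d4:6  d5:3  d6:0  d7:0  d8:0.
Shift Task 6→4, Task 1→7, Task 5→7.
Schedule Task 2@1, Task 4@1, Task 6@4, Task 1@7, Task 3@2, Task 5@7: d1:5  d2:6  d3:6  d4:4  d5:4  d6:4  d7:6  d8:3 — peak 6.

6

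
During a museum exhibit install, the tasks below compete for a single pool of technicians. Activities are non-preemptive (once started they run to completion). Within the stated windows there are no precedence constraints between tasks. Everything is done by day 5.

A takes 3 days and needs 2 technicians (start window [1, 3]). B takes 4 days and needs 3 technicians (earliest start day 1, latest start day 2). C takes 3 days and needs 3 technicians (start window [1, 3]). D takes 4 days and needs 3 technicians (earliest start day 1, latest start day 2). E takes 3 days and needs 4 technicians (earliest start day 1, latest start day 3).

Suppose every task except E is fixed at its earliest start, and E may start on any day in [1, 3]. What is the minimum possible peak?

E@1: d1:15  d2:15  d3:15  d4:6  d5:0 → peak 15
E@2: d1:11  d2:15  d3:15  d4:10  d5:0 → peak 15
E@3: d1:11  d2:11  d3:15  d4:10  d5:4 → peak 15
Best is E@1, peak 15.

15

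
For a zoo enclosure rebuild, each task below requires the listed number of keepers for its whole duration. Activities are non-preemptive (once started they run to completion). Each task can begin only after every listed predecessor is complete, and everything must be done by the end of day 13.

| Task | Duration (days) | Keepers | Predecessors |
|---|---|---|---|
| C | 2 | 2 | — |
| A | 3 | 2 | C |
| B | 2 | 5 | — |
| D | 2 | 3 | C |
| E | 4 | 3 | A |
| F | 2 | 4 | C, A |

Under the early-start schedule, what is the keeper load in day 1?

At early start, day 1 has: C, B.
Demand: 2 + 5 = 7.

7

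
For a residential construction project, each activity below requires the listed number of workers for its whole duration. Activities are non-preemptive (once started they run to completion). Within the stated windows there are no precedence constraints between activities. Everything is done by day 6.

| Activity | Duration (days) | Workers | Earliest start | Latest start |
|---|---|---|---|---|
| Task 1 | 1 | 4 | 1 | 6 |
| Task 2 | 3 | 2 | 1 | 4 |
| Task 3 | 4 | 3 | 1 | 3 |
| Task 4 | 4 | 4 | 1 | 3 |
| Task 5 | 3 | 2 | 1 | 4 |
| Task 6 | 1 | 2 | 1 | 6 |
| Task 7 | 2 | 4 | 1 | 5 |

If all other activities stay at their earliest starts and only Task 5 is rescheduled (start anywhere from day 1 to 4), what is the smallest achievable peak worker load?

19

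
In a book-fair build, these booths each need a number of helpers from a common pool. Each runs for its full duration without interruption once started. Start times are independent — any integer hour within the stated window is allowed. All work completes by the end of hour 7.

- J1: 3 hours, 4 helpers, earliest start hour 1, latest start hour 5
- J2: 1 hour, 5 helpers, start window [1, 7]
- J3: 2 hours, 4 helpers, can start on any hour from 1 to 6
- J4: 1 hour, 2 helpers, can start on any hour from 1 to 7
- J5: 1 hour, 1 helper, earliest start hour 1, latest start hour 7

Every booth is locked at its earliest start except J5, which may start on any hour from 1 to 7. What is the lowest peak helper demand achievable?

J5@1: h1:16  h2:8  h3:4  h4:0  h5:0  h6:0  h7:0 → peak 16
J5@2: h1:15  h2:9  h3:4  h4:0  h5:0  h6:0  h7:0 → peak 15
J5@3: h1:15  h2:8  h3:5  h4:0  h5:0  h6:0  h7:0 → peak 15
J5@4: h1:15  h2:8  h3:4  h4:1  h5:0  h6:0  h7:0 → peak 15
J5@5: h1:15  h2:8  h3:4  h4:0  h5:1  h6:0  h7:0 → peak 15
J5@6: h1:15  h2:8  h3:4  h4:0  h5:0  h6:1  h7:0 → peak 15
J5@7: h1:15  h2:8  h3:4  h4:0  h5:0  h6:0  h7:1 → peak 15
Best is J5@2, peak 15.

15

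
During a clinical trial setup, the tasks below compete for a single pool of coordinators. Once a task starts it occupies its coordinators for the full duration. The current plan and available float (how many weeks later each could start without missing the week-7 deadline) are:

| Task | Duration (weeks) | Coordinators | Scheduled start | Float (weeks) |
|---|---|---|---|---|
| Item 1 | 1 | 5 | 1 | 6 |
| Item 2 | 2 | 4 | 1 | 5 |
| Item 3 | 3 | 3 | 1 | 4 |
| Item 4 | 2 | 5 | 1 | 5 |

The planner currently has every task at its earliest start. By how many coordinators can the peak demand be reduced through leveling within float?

10

Early-start peak: w1:17  w2:12  w3:3  w4:0  w5:0  w6:0  w7:0 ⇒ 17.
Leveled (Item 1@1, Item 2@2, Item 3@2, Item 4@5): w1:5  w2:7  w3:7  w4:3  w5:5  w6:5  w7:0 ⇒ 7.
Reduction 17 − 7 = 10.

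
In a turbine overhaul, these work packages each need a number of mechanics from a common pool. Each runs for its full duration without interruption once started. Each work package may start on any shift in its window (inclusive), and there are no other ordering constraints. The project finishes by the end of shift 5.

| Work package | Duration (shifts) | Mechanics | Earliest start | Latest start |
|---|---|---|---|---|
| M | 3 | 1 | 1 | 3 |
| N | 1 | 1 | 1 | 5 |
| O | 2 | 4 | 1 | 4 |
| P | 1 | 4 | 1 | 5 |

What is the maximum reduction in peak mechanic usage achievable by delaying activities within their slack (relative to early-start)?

Early-start peak: s1:10  s2:5  s3:1  s4:0  s5:0 ⇒ 10.
Leveled (M@1, N@1, O@2, P@4): s1:2  s2:5  s3:5  s4:4  s5:0 ⇒ 5.
Reduction 10 − 5 = 5.

5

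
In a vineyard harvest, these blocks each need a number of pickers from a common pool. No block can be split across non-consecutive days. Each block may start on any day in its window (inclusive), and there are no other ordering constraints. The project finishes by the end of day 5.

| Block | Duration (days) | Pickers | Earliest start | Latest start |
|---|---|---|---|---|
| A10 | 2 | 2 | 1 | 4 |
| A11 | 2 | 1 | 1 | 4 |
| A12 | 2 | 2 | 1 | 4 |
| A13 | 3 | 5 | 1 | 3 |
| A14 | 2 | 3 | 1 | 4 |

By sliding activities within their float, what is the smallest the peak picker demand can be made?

7

Early-start (A10@1, A11@1, A12@1, A13@1, A14@1) gives peak 13: d1:13  d2:13  d3:5  d4:0  d5:0.
Shift A12→3, A13→3.
Schedule A10@1, A11@1, A12@3, A13@3, A14@1: d1:6  d2:6  d3:7  d4:7  d5:5 — peak 7.
Total picker-days = 31 over 5 days ⇒ peak ≥ ⌈31/5⌉ = 7, so 7 is optimal.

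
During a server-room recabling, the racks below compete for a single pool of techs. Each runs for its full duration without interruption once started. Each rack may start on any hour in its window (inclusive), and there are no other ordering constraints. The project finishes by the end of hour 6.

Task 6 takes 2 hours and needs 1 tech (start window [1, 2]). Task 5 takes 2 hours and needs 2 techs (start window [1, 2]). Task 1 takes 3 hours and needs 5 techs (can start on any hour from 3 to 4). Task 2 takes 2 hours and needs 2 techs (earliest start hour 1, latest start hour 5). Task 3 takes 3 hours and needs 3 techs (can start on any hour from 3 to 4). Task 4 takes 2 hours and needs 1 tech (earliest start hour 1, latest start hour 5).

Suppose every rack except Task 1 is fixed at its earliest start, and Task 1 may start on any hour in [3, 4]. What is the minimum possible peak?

Task 1@3: h1:6  h2:6  h3:8  h4:8  h5:8  h6:0 → peak 8
Task 1@4: h1:6  h2:6  h3:3  h4:8  h5:8  h6:5 → peak 8
Best is Task 1@3, peak 8.

8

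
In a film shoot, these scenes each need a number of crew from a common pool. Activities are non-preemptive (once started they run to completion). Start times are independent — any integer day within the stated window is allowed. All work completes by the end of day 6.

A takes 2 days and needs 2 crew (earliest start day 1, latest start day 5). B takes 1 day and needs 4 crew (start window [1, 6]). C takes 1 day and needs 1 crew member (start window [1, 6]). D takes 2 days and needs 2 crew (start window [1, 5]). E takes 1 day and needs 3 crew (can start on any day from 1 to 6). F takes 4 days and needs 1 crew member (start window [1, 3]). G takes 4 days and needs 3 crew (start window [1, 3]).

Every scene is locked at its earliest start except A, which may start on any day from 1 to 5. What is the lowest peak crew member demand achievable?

14

A@1: d1:16  d2:8  d3:4  d4:4  d5:0  d6:0 → peak 16
A@2: d1:14  d2:8  d3:6  d4:4  d5:0  d6:0 → peak 14
A@3: d1:14  d2:6  d3:6  d4:6  d5:0  d6:0 → peak 14
A@4: d1:14  d2:6  d3:4  d4:6  d5:2  d6:0 → peak 14
A@5: d1:14  d2:6  d3:4  d4:4  d5:2  d6:2 → peak 14
Best is A@2, peak 14.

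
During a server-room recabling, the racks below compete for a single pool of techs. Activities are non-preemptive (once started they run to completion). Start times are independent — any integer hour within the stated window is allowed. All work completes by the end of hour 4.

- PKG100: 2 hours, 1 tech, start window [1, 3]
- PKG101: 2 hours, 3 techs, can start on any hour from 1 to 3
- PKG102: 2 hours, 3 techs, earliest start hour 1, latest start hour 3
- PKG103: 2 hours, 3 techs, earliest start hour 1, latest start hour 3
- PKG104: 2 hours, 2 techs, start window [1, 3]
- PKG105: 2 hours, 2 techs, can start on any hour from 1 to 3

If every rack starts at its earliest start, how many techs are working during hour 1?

At early start, hour 1 has: PKG100, PKG101, PKG102, PKG103, PKG104, PKG105.
Demand: 1 + 3 + 3 + 3 + 2 + 2 = 14.

14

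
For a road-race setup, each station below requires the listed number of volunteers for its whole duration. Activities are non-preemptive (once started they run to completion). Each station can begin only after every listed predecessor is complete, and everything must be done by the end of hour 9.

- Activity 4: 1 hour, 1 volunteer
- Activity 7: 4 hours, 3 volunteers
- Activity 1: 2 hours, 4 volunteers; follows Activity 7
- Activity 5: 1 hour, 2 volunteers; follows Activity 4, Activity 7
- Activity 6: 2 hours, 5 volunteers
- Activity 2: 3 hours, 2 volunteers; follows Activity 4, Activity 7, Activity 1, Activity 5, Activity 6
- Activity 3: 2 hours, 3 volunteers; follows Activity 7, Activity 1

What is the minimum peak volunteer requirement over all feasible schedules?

Early-start (Activity 4@1, Activity 7@1, Activity 1@5, Activity 5@5, Activity 6@1, Activity 2@7, Activity 3@7) gives peak 9: h1:9  h2:8  h3:3  h4:3  h5:6  h6:4  h7:5  h8:5  h9:2.
Shift Activity 6→2.
Schedule Activity 4@1, Activity 7@1, Activity 1@5, Activity 5@5, Activity 6@2, Activity 2@7, Activity 3@7: h1:4  h2:8  h3:8  h4:3  h5:6  h6:4  h7:5  h8:5  h9:2 — peak 8.

8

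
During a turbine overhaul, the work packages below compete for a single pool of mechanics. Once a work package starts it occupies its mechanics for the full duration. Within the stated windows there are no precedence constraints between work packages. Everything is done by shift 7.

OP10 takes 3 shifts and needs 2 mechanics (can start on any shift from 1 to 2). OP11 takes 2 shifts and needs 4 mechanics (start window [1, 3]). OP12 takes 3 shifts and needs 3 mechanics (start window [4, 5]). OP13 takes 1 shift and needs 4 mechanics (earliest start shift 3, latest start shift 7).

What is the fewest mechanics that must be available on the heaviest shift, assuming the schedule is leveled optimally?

6

Schedule OP10@1, OP11@1, OP12@4, OP13@3: s1:6  s2:6  s3:6  s4:3  s5:3  s6:3  s7:0 — peak 6.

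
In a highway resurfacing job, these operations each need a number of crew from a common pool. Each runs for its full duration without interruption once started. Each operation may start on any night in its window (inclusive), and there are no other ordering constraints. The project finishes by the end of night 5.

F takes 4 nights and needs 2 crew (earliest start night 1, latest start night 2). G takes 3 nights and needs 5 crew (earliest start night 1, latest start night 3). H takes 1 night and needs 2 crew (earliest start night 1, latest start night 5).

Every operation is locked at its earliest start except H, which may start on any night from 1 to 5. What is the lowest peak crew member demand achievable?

7

H@1: n1:9  n2:7  n3:7  n4:2  n5:0 → peak 9
H@2: n1:7  n2:9  n3:7  n4:2  n5:0 → peak 9
H@3: n1:7  n2:7  n3:9  n4:2  n5:0 → peak 9
H@4: n1:7  n2:7  n3:7  n4:4  n5:0 → peak 7
H@5: n1:7  n2:7  n3:7  n4:2  n5:2 → peak 7
Best is H@4, peak 7.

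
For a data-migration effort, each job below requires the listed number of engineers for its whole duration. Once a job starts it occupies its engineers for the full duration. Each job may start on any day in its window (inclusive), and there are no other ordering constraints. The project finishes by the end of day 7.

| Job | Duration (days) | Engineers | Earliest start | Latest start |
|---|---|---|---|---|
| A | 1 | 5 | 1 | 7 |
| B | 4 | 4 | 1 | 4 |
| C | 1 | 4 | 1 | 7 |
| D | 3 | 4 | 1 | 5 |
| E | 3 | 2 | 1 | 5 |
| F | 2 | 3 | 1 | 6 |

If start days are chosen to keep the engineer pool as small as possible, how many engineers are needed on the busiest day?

Early-start (A@1, B@1, C@1, D@1, E@1, F@1) gives peak 22: d1:22  d2:13  d3:10  d4:4  d5:0  d6:0  d7:0.
Shift B→2, C→4, D→5, F→6.
Schedule A@1, B@2, C@4, D@5, E@1, F@6: d1:7  d2:6  d3:6  d4:8  d5:8  d6:7  d7:7 — peak 8.

8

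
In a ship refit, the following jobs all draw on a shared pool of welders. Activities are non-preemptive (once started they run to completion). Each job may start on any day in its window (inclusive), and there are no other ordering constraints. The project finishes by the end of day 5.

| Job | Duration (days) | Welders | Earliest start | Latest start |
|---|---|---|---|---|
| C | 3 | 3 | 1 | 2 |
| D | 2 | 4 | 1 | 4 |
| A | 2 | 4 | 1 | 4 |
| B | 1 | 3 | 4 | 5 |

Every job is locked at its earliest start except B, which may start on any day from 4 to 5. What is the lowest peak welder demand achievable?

B@4: d1:11  d2:11  d3:3  d4:3  d5:0 → peak 11
B@5: d1:11  d2:11  d3:3  d4:0  d5:3 → peak 11
Best is B@4, peak 11.

11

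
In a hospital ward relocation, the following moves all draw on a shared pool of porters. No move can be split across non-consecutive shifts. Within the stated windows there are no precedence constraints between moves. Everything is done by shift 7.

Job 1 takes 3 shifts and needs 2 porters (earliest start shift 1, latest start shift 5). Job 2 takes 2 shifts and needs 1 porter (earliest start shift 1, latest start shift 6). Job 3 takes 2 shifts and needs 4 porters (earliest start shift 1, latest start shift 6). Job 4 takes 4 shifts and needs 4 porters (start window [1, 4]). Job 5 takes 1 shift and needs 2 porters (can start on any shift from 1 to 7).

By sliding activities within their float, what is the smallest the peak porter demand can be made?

6

Early-start (Job 1@1, Job 2@1, Job 3@1, Job 4@1, Job 5@1) gives peak 13: s1:13  s2:11  s3:6  s4:4  s5:0  s6:0  s7:0.
Shift Job 2→3, Job 4→4, Job 5→3.
Schedule Job 1@1, Job 2@3, Job 3@1, Job 4@4, Job 5@3: s1:6  s2:6  s3:5  s4:5  s5:4  s6:4  s7:4 — peak 6.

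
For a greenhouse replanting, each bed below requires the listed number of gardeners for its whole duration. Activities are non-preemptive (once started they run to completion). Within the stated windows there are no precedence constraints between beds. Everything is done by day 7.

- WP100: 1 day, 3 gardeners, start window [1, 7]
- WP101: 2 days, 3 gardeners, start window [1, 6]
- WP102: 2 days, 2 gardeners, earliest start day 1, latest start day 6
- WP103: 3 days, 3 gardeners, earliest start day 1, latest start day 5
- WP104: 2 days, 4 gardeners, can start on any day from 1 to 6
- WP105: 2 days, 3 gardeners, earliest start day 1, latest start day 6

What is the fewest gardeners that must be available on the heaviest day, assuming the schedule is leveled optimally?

Early-start (WP100@1, WP101@1, WP102@1, WP103@1, WP104@1, WP105@1) gives peak 18: d1:18  d2:15  d3:3  d4:0  d5:0  d6:0  d7:0.
Shift WP102→2, WP103→3, WP104→6, WP105→4.
Schedule WP100@1, WP101@1, WP102@2, WP103@3, WP104@6, WP105@4: d1:6  d2:5  d3:5  d4:6  d5:6  d6:4  d7:4 — peak 6.
Total gardener-days = 36 over 7 days ⇒ peak ≥ ⌈36/7⌉ = 6, so 6 is optimal.

6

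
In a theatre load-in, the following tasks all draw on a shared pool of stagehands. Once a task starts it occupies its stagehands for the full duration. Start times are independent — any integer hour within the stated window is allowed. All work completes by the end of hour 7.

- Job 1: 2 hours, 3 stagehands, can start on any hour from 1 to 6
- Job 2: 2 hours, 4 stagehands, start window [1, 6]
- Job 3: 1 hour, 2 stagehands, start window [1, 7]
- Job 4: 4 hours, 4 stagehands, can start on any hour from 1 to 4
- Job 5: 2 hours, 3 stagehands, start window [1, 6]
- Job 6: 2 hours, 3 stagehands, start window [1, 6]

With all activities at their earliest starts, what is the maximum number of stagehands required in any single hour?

19

Early-start schedule: Job 1@1, Job 2@1, Job 3@1, Job 4@1, Job 5@1, Job 6@1.
Load per hour: hour 1: 19, hour 2: 17, hour 3: 4, hour 4: 4, hour 5: 0, hour 6: 0, hour 7: 0.
Peak is 19.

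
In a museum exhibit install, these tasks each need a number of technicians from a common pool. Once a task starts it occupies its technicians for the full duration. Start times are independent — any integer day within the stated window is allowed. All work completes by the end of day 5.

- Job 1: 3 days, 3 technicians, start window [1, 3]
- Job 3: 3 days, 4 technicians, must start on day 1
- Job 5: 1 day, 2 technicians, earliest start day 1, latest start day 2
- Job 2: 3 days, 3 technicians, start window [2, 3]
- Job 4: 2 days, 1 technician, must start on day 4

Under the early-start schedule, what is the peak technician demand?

10

Early-start schedule: Job 1@1, Job 3@1, Job 5@1, Job 2@2, Job 4@4.
Load per day: day 1: 9, day 2: 10, day 3: 10, day 4: 4, day 5: 1.
Peak is 10.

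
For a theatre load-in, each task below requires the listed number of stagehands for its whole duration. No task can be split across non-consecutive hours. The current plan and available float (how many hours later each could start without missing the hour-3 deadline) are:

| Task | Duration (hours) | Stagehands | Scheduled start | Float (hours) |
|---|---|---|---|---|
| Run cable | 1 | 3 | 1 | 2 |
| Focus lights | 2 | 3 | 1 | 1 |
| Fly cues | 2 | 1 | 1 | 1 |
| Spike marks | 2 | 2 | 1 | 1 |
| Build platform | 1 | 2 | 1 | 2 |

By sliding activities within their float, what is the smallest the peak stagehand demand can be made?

6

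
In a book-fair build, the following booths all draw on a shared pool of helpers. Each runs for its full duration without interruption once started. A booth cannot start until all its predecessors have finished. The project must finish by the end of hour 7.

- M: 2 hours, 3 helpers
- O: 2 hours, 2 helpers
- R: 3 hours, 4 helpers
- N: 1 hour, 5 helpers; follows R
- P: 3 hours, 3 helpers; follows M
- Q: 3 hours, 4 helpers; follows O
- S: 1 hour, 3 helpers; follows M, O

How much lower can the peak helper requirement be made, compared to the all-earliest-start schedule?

Early-start peak: h1:9  h2:9  h3:14  h4:12  h5:7  h6:0  h7:0 ⇒ 14.
Leveled (M@1, O@1, R@1, N@4, P@3, Q@5, S@6): h1:9  h2:9  h3:7  h4:8  h5:7  h6:7  h7:4 ⇒ 9.
Reduction 14 − 9 = 5.

5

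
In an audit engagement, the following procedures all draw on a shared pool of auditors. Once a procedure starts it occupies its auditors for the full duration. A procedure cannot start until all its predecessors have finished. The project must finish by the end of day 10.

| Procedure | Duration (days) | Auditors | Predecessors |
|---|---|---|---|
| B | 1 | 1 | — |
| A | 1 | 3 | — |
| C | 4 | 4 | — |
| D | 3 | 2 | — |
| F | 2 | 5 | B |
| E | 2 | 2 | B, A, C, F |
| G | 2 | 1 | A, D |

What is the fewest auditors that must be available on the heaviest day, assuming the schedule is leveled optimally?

Early-start (B@1, A@1, C@1, D@1, F@2, E@5, G@4) gives peak 11: d1:10  d2:11  d3:11  d4:5  d5:3  d6:2  d7:0  d8:0  d9:0  d10:0.
Shift C→2, F→6, E→8.
Schedule B@1, A@1, C@2, D@1, F@6, E@8, G@4: d1:6  d2:6  d3:6  d4:5  d5:5  d6:5  d7:5  d8:2  d9:2  d10:0 — peak 6.

6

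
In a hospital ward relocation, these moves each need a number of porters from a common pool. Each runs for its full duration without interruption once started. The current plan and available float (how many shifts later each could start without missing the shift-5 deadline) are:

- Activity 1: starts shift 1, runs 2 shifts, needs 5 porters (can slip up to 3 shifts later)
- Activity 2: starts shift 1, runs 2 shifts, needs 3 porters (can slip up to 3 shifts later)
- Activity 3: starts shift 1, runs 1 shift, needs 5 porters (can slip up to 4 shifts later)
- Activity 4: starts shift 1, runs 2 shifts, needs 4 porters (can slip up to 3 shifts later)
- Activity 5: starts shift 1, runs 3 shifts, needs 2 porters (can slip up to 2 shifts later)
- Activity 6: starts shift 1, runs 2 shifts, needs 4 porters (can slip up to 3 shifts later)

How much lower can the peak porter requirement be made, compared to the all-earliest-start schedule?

14

Early-start peak: s1:23  s2:18  s3:2  s4:0  s5:0 ⇒ 23.
Leveled (Activity 1@1, Activity 2@3, Activity 3@5, Activity 4@1, Activity 5@3, Activity 6@3): s1:9  s2:9  s3:9  s4:9  s5:7 ⇒ 9.
Reduction 23 − 9 = 14.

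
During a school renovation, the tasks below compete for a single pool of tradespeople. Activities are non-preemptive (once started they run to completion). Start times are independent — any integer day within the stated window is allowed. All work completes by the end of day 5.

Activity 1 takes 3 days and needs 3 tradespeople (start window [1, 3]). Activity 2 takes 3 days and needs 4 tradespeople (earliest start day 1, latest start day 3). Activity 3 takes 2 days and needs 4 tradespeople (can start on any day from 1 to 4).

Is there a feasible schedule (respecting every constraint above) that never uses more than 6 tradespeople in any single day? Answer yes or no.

no

The minimum achievable peak is 7; 6 < 7, so no feasible schedule stays within the cap.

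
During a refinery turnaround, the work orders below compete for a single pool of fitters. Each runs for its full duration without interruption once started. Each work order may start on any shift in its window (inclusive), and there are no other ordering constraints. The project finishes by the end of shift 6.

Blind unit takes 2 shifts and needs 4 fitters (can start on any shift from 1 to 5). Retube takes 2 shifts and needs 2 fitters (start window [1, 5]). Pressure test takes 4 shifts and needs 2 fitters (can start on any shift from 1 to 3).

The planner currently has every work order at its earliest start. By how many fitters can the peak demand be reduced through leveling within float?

Early-start peak: s1:8  s2:8  s3:2  s4:2  s5:0  s6:0 ⇒ 8.
Leveled (Blind unit@1, Retube@3, Pressure test@3): s1:4  s2:4  s3:4  s4:4  s5:2  s6:2 ⇒ 4.
Reduction 8 − 4 = 4.

4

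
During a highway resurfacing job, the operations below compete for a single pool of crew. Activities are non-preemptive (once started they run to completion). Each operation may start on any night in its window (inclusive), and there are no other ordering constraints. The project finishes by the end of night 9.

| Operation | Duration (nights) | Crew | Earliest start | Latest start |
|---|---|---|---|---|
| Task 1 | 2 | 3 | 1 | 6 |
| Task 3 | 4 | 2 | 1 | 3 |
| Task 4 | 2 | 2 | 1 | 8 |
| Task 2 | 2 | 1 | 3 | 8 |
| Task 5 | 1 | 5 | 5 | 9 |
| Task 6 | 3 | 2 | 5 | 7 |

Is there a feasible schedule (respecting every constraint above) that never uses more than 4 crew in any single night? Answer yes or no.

The minimum achievable peak is 5; 4 < 5, so no feasible schedule stays within the cap.

no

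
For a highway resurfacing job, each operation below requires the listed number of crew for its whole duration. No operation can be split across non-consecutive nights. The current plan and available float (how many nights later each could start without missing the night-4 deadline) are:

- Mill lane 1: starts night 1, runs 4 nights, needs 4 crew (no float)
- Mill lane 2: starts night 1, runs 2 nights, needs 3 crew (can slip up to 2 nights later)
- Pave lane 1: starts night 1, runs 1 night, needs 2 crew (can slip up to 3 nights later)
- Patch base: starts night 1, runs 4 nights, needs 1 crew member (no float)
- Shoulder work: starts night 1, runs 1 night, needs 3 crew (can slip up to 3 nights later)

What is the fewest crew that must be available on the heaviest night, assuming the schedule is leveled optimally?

8

Early-start (Mill lane 1@1, Mill lane 2@1, Pave lane 1@1, Patch base@1, Shoulder work@1) gives peak 13: n1:13  n2:8  n3:5  n4:5.
Shift Pave lane 1→3, Shoulder work→4.
Schedule Mill lane 1@1, Mill lane 2@1, Pave lane 1@3, Patch base@1, Shoulder work@4: n1:8  n2:8  n3:7  n4:8 — peak 8.
Total crew member-nights = 31 over 4 nights ⇒ peak ≥ ⌈31/4⌉ = 8, so 8 is optimal.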